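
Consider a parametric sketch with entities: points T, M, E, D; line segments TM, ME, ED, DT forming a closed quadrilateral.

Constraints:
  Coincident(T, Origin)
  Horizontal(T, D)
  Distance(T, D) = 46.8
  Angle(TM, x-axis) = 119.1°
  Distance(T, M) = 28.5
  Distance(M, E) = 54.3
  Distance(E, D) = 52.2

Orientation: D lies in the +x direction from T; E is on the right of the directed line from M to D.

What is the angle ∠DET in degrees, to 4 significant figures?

63.35°

T is at the origin; TD is horizontal with |TD| = 46.8 and D in +x, so D = (46.8, 0). TM runs at 119.1° with |TM| = 28.5, so M = (-13.86, 24.90). E is determined by |ME| = 54.3 and |ED| = 52.2 together: it lies at the intersection of circle(M, 54.3) and circle(D, 52.2). With |MD| = 65.57, the foot of the radical line on MD is 34.49 from M and the perpendicular offset is √(54.3² − 34.49²) = 41.94. Taking the right-of-MD solution: E = (2.121, -26.99).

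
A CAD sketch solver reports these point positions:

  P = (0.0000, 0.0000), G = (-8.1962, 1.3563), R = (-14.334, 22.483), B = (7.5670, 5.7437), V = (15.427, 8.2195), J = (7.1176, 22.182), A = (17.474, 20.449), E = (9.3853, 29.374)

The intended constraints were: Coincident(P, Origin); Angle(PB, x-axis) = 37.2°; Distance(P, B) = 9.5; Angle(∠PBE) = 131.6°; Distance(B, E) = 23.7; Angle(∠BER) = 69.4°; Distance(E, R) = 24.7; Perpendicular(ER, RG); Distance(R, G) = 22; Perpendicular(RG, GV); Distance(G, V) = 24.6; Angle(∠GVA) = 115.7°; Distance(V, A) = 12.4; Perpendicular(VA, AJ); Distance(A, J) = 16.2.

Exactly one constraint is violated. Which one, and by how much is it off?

Distance(A, J) = 16.2 — off by 5.70.

P = (0.00, 0.00) ✓; PB at 37.20° ✓; |PB| = 9.500 ✓; ∠PBE = 131.6° ✓; |BE| = 23.70 ✓; ∠BER = 69.40° ✓; |ER| = 24.70 ✓; ∠(ER, RG) = 90.00° ✓; |RG| = 22.00 ✓; ∠(RG, GV) = 90.00° ✓; |GV| = 24.60 ✓; ∠GVA = 115.7° ✓; |VA| = 12.40 ✓; ∠(VA, AJ) = 90.00° ✓; |AJ| = 10.50 ✗.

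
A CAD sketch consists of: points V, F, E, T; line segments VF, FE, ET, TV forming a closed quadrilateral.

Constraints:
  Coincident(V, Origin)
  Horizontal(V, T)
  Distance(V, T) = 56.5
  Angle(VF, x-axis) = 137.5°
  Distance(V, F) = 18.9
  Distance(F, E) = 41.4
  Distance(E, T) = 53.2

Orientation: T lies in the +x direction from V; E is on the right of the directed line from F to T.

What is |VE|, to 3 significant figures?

23.7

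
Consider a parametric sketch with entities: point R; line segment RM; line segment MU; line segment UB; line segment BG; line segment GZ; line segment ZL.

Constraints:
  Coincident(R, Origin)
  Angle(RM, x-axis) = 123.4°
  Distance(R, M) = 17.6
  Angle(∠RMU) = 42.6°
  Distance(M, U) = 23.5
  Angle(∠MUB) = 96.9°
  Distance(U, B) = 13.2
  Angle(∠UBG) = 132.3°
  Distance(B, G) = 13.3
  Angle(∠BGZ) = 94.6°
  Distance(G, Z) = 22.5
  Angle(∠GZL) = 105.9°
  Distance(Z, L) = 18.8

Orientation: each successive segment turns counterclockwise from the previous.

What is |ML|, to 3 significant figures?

9.09

R is at the origin; RM runs at 123.4° with length 17.6, so M = (-9.69, 14.7). ∠RMU = 42.6° gives MU at -99.2° from the x-axis; with |MU| = 23.5, U = (-13.4, -8.50). ∠MUB = 96.9° gives UB at -16.1° from the x-axis; with |UB| = 13.2, B = (-0.763, -12.2). ∠UBG = 132.3° gives BG at 31.6° from the x-axis; with |BG| = 13.3, G = (10.6, -5.20). ∠BGZ = 94.6° gives GZ at 117° from the x-axis; with |GZ| = 22.5, Z = (0.350, 14.9). ∠GZL = 105.9° gives ZL at -169° from the x-axis; with |ZL| = 18.8, L = (-18.1, 11.2). Then |ML| = |L − M| = 9.09.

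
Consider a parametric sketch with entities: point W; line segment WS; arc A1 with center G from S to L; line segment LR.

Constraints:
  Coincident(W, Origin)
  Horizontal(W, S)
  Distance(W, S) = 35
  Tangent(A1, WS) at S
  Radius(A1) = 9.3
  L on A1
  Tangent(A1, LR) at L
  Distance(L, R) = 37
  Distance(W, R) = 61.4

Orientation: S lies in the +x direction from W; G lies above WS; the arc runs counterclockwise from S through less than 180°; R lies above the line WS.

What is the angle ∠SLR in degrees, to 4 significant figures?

131.1°

W is at the origin; W and S share the same y with |WS| = 35.0 and S on the +x side, so S = (35.00, 0.000). Tangency of A1 to WS means the radius GS is perpendicular to WS, so G = S + (0, 9.3) = (35.00, 9.300). Since GL ⟂ LR (tangency), |GR| = √(9.3² + 37.0²) = 38.15 regardless of where L sits on A1. So R lies on both circle(W, 61.4) and circle(G, 38.15); the above-WS intersection is R = (39.25, 47.21). L is the foot of the tangent from R: L = (44.22, 10.55).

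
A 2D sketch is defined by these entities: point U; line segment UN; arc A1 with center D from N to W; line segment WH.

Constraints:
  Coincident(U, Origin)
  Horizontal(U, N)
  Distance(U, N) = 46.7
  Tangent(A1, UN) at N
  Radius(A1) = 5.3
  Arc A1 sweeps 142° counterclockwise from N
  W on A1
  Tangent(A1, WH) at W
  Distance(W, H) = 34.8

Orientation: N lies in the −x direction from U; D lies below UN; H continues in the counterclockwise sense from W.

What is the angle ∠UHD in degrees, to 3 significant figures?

79.4°

U is at the origin; UN is horizontal with |UN| = 46.7 and N on the −x side, so N = (-46.7, 0.00). The tangent condition forces DN to be normal to UN, so D = N + (0, -5.3) = (-46.7, -5.30). On A1, N sits at bearing 90° from D; a 142° counterclockwise sweep puts W at bearing 232°, so W = D + 5.3·(cos 232°, sin 232°) = (-50.0, -9.48). Tangency of A1 to WH means the radius DW is perpendicular to WH, so WH runs along (−sin 232°, cos 232°); with |WH| = 34.8, H = (-22.5, -30.9). Then cos ∠UHD = HU·HD / (|HU||HD|), giving 79.4°.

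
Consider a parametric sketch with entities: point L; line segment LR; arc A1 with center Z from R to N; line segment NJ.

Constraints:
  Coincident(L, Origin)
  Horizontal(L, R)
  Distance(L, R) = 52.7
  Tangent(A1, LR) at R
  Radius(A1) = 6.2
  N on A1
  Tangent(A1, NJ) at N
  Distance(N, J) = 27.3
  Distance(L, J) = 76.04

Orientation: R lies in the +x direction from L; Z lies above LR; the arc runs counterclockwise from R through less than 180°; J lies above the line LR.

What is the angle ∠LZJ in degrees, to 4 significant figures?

137.3°

L is at the origin; L and R share the same y with |LR| = 52.7 and R on the +x side, so R = (52.70, 0.000). Since A1 is tangent to LR there, ZR ⟂ LR, so Z = R + (0, 6.2) = (52.70, 6.200). Since ZN ⟂ NJ (tangency), |ZJ| = √(6.2² + 27.3²) = 28.00 regardless of where N sits on A1. So J lies on both circle(L, 76.04) and circle(Z, 28.00); the above-LR intersection is J = (70.91, 27.47). N is the foot of the tangent from J: N = (58.19, 3.311).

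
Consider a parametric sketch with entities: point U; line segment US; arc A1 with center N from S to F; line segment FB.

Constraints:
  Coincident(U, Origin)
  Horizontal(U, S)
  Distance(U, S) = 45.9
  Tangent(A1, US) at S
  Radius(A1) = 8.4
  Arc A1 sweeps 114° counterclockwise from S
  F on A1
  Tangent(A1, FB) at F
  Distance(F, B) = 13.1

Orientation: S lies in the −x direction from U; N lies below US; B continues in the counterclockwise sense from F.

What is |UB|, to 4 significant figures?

53.79

U is at the origin; US is horizontal with |US| = 45.9 and S on the −x side, so S = (-45.90, 0.000). A1 meets US tangentially, so NS is at right angles to US, so N = S + (0, -8.4) = (-45.90, -8.400). On A1, S sits at bearing 90° from N; a 114° counterclockwise sweep puts F at bearing 204°, so F = N + 8.4·(cos 204°, sin 204°) = (-53.57, -11.82). Tangency of A1 to FB means the radius NF is perpendicular to FB, so FB runs along (−sin 204°, cos 204°); with |FB| = 13.1, B = (-48.25, -23.78). Then |UB| = |B − U| = 53.79.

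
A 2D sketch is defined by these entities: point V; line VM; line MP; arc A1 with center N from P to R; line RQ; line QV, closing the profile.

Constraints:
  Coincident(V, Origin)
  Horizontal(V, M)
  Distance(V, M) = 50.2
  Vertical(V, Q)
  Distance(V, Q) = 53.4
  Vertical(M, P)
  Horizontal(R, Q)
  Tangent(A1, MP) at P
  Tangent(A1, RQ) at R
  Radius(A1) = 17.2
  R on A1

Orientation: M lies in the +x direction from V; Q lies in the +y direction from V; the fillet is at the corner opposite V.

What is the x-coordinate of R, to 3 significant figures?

33.0

V is at the origin; V and M share the same y with |VM| = 50.2 and M on the +x side, so M = (50.2, 0.00). VQ is vertical with |VQ| = 53.4 and Q on the +y side, so Q = (0.00, 53.4). The virtual corner opposite V is at (50.2, 53.4). A1 meets MP tangentially, so NP is at right angles to MP and tangency of A1 to RQ means the radius NR is perpendicular to RQ, with radius 17.2, so the center N sits 17.2 in from both sides at N = (33.0, 36.2). That places the tangent points at P = (50.2, 36.2) on MP and R = (33.0, 53.4) on RQ. So R.x = 33.0.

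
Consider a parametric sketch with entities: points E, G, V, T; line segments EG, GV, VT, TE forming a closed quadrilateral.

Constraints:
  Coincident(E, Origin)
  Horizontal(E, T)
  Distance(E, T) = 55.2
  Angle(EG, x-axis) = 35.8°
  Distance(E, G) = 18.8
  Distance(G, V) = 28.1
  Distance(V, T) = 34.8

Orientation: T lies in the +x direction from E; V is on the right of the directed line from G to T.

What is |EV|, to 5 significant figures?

28.764

Checks: |GV| = 28.10 ✓; |VT| = 34.80 ✓.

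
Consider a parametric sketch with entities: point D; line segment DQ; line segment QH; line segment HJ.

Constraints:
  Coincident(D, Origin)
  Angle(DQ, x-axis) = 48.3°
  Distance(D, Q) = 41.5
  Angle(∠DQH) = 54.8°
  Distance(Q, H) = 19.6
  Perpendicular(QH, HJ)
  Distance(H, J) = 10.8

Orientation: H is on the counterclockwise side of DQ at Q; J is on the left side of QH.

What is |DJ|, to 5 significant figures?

23.512

D is at the origin; DQ runs at 48.3° with length 41.5, so Q = 41.5·(cos 48.3°, sin 48.3°) = (27.607, 30.985). ∠DQH = 54.8°, so QH runs at 48.3° + (180° − 54.8°) = 173.50° from the x-axis; with |QH| = 19.6, H = Q + 19.6·(cos 173.50°, sin 173.50°) = (8.1331, 33.204). QH is perpendicular to HJ; with |HJ| = 10.8 on the left of QH, J = H + 10.8·(-0.11320, -0.99357) = (6.9105, 22.474). Then |DJ| = |J − D| = 23.512.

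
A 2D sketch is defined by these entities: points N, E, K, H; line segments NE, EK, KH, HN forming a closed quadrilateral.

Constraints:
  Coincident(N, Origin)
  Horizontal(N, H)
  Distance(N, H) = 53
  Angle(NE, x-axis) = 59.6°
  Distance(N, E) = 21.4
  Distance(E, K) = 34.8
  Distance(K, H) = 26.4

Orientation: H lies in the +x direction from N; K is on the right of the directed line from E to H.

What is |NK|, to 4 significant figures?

31.15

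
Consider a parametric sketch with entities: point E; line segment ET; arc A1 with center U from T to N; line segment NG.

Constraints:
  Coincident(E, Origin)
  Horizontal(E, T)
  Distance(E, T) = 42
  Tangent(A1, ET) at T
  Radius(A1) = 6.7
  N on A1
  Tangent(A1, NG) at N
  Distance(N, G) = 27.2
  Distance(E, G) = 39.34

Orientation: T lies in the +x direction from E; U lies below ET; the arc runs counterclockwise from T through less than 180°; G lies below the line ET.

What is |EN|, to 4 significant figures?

36.01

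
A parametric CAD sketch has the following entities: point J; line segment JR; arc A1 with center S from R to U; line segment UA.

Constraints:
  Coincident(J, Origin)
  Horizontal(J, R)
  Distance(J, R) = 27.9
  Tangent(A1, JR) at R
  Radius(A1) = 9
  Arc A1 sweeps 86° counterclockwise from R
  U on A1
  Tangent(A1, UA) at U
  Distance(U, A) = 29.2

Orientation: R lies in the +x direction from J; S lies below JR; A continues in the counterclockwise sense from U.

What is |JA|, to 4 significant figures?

41.13

On A1, R sits at bearing 90° from S; an 86° counterclockwise sweep puts U at bearing 176°, so U = S + 9.0·(cos 176°, sin 176°) = (18.92, -8.372). Tangency of A1 to UA means the radius SU is perpendicular to UA, so UA runs along (−sin 176°, cos 176°); with |UA| = 29.2, A = (16.89, -37.50). Then |JA| = |A − J| = 41.13.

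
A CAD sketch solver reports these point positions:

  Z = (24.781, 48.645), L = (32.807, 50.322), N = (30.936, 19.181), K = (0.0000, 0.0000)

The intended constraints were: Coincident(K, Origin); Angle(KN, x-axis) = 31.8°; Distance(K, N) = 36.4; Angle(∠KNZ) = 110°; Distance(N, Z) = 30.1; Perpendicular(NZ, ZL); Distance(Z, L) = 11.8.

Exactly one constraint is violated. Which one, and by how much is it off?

Distance(Z, L) = 11.8 — off by 3.60.

K = (0.00, 0.00) ✓; KN at 31.80° ✓; |KN| = 36.40 ✓; ∠KNZ = 110.0° ✓; |NZ| = 30.10 ✓; ∠(NZ, ZL) = 90.00° ✓; |ZL| = 8.199 ✗.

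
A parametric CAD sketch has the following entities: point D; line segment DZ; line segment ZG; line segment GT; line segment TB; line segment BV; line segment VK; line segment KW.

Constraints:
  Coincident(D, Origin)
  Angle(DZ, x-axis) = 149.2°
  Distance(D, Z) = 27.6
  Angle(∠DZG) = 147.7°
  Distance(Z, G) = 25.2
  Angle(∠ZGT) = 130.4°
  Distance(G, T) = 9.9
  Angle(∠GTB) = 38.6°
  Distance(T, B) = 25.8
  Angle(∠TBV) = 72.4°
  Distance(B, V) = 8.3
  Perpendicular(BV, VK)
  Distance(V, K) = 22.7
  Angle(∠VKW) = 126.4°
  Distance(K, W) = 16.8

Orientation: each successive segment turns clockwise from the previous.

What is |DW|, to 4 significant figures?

56.39

The perpendicularity gives VK at right angles to BV, so VK runs at 88.30°; with |VK| = 22.7, K = (-31.84, 43.86). ∠VKW = 126.4° gives KW at 34.70° from the x-axis; with |KW| = 16.8, W = (-18.03, 53.43). Then |DW| = |W − D| = 56.39.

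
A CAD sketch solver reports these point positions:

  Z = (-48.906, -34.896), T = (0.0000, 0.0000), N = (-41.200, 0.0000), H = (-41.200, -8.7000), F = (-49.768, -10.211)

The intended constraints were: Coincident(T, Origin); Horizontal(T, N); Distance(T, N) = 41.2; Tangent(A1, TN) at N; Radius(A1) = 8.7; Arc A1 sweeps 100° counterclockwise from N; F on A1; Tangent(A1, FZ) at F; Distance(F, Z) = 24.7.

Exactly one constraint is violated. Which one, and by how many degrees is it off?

Tangent(A1, FZ) at F — off by 8.00°.

T = (0.00, 0.00) ✓; T.y = 0.00, N.y = 0.00 ✓; |TN| = 41.20 ✓; ∠(HN, NT) = 90.00° ✓; |HN| = 8.700 ✓; bearing(H→F) − bearing(H→N) = 100.0° ✓; |HF| = 8.700 ✓; ∠(HF, FZ) = 98.00° ✗; |FZ| = 24.70 ✓.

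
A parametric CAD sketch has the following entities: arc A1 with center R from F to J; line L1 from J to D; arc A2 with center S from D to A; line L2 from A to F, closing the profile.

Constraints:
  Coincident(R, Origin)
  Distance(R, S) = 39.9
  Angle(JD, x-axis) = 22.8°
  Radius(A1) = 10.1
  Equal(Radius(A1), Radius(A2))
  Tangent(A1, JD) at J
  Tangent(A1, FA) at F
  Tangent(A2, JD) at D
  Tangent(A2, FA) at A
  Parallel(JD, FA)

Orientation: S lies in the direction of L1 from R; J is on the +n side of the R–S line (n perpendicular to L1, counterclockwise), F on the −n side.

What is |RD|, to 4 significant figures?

41.16

Tangency of A1 to both parallel lines with radius 10.1 puts J and F at R ± 10.1·n: J = (-3.914, 9.311), F = (3.914, -9.311). Equal radii place D and A the same way about S: D = S + 10.1·n = (32.87, 24.77), A = S − 10.1·n = (40.70, 6.151). Then |RD| = |D − R| = 41.16.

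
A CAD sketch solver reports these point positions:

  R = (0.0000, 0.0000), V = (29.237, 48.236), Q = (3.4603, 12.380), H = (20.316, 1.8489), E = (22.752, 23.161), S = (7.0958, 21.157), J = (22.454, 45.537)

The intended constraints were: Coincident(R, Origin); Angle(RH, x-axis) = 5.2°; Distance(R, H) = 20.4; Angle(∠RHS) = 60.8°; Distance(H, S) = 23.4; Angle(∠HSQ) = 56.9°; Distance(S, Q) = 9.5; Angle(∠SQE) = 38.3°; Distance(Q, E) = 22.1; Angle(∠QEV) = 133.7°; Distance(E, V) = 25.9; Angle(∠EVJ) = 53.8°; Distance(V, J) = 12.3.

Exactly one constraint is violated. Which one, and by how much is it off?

Distance(V, J) = 12.3 — off by 5.00.

R = (0.00, 0.00) ✓; RH at 5.200° ✓; |RH| = 20.40 ✓; ∠RHS = 60.80° ✓; |HS| = 23.40 ✓; ∠HSQ = 56.90° ✓; |SQ| = 9.500 ✓; ∠SQE = 38.30° ✓; |QE| = 22.10 ✓; ∠QEV = 133.7° ✓; |EV| = 25.90 ✓; ∠EVJ = 53.80° ✓; |VJ| = 7.300 ✗.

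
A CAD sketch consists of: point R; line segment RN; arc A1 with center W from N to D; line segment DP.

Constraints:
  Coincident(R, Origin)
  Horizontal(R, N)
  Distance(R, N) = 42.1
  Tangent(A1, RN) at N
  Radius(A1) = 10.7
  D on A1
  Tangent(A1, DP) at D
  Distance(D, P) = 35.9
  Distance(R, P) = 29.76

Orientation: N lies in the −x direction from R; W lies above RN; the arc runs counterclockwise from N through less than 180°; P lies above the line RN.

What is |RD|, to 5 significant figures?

34.711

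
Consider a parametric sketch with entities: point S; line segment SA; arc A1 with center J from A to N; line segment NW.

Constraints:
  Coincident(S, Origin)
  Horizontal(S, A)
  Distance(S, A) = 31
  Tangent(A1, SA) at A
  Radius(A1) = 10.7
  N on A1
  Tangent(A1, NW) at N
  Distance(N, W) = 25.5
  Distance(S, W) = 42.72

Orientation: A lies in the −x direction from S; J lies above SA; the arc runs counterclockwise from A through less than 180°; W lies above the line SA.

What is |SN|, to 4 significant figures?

23.25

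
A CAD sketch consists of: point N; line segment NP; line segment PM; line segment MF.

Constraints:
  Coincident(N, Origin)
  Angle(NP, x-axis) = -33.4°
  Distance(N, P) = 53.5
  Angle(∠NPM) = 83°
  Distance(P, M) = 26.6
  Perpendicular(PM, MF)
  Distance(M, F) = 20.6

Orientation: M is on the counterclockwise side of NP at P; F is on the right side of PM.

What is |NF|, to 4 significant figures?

76.39

N is at the origin; NP runs at -33.4° with length 53.5, so P = 53.5·(cos -33.4°, sin -33.4°) = (44.66, -29.45). ∠NPM = 83.0°, so PM runs at -33.4° + (180° − 83.0°) = 63.60° from the x-axis; with |PM| = 26.6, M = P + 26.6·(cos 63.60°, sin 63.60°) = (56.49, -5.625). The perpendicularity gives MF at right angles to PM; with |MF| = 20.6 on the right of PM, F = M + 20.6·(0.8957, -0.4446) = (74.94, -14.78). Then |NF| = |F − N| = 76.39.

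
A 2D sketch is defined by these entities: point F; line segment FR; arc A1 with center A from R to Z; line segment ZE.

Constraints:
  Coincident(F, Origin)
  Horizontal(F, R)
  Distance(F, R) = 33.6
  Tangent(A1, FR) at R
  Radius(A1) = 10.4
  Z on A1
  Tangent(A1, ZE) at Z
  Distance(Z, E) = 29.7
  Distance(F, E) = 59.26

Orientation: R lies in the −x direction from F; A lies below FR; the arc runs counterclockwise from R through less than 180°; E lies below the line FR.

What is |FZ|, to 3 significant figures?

45.3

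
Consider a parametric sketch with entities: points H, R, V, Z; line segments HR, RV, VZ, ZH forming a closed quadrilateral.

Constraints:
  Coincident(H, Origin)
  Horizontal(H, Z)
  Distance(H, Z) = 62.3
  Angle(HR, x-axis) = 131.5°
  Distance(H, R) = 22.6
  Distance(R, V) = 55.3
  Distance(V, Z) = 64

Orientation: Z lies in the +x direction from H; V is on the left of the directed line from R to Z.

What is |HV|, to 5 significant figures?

59.563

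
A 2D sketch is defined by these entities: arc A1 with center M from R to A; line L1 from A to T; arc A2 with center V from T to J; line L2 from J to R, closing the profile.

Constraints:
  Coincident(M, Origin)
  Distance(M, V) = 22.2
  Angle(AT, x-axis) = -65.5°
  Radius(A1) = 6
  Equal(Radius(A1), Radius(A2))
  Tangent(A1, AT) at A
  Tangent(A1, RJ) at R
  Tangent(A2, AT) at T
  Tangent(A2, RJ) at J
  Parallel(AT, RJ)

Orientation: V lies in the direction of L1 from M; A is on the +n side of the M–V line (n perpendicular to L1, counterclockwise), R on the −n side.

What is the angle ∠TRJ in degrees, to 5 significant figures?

28.393°

The slot axis is L1's direction at -65.5°, so u = (cos -65.5°, sin -65.5°) = (0.41469, -0.90996) and n = (−sin -65.5°, cos -65.5°) = (0.90996, 0.41469). M is at the origin and V lies 22.2 along u from M, so V = 22.2·u = (9.2062, -20.201). Tangency of A1 to both parallel lines with radius 6.0 puts A and R at M ± 6.0·n: A = (5.4598, 2.4882), R = (-5.4598, -2.4882). Equal radii place T and J the same way about V: T = V + 6.0·n = (14.666, -17.713), J = V − 6.0·n = (3.7464, -22.689). Then cos ∠TRJ = RT·RJ / (|RT||RJ|), giving 28.393°.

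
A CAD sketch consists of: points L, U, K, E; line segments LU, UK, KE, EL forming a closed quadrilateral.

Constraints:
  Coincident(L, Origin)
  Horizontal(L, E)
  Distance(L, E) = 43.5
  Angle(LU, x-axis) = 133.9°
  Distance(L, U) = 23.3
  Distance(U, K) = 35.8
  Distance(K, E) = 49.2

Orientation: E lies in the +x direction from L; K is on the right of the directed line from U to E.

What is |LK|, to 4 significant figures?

16.70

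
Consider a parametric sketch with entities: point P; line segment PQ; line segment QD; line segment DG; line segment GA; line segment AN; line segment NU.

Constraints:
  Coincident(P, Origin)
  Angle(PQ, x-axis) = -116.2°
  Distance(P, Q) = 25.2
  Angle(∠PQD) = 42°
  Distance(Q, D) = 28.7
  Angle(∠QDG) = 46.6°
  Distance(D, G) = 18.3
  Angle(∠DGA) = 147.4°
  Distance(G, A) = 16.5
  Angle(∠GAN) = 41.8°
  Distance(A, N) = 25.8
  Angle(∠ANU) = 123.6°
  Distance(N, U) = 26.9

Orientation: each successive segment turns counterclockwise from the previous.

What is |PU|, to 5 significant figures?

30.741

P is at the origin; PQ runs at -116.2° with length 25.2, so Q = (-11.126, -22.611). ∠PQD = 42.0° gives QD at 21.800° from the x-axis; with |QD| = 28.7, D = (15.522, -11.953). ∠QDG = 46.6° gives DG at 155.20° from the x-axis; with |DG| = 18.3, G = (-1.0907, -4.2767). ∠DGA = 147.4° gives GA at -172.20° from the x-axis; with |GA| = 16.5, A = (-17.438, -6.5160). ∠GAN = 41.8° gives AN at -34.000° from the x-axis; with |AN| = 25.8, N = (3.9511, -20.943). ∠ANU = 123.6° gives NU at 22.400° from the x-axis; with |NU| = 26.9, U = (28.821, -10.692). Then |PU| = |U − P| = 30.741.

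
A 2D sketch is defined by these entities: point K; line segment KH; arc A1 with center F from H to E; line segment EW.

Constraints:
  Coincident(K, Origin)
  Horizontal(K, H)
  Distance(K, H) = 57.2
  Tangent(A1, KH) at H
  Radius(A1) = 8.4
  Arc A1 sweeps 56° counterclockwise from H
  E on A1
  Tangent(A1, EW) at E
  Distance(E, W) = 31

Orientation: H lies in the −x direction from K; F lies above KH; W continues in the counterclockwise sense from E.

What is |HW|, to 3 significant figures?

38.1

On A1, H sits at bearing -90° from F; a 56° counterclockwise sweep puts E at bearing -34°, so E = F + 8.4·(cos -34°, sin -34°) = (-50.2, 3.70). Tangency of A1 to EW means the radius FE is perpendicular to EW, so EW runs along (−sin -34°, cos -34°); with |EW| = 31.0, W = (-32.9, 29.4). Then |HW| = |W − H| = 38.1.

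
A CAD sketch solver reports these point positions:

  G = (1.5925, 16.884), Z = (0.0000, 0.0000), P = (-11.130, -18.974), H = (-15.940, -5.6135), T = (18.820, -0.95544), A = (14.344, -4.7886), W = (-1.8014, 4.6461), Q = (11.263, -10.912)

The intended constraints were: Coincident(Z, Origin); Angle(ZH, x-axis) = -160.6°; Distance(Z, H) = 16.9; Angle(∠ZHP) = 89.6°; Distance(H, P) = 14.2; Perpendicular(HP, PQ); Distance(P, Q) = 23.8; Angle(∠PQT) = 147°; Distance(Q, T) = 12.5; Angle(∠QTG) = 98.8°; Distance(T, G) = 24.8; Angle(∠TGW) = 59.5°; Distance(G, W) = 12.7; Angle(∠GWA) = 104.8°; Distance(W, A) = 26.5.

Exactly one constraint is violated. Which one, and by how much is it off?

Distance(W, A) = 26.5 — off by 7.80.

Z = (0.00, 0.00) ✓; ZH at -160.6° ✓; |ZH| = 16.90 ✓; ∠ZHP = 89.60° ✓; |HP| = 14.20 ✓; ∠(HP, PQ) = 90.00° ✓; |PQ| = 23.80 ✓; ∠PQT = 147.0° ✓; |QT| = 12.50 ✓; ∠QTG = 98.80° ✓; |TG| = 24.80 ✓; ∠TGW = 59.50° ✓; |GW| = 12.70 ✓; ∠GWA = 104.8° ✓; |WA| = 18.70 ✗.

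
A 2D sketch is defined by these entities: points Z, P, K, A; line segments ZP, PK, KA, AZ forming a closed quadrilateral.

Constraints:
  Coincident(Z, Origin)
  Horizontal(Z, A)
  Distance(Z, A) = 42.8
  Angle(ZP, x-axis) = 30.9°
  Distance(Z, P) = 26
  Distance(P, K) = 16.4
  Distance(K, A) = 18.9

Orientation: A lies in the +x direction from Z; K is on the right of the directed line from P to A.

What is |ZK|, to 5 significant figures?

24.310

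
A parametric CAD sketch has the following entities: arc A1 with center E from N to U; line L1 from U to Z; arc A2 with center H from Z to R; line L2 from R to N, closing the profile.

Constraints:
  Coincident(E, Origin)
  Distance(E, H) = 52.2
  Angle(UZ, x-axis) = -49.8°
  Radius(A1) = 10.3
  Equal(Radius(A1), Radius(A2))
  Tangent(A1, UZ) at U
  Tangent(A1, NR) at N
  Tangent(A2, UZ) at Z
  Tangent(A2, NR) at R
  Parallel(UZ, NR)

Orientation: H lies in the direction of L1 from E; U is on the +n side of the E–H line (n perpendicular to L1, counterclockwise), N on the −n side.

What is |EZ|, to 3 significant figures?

53.2

Tangency of A1 to both parallel lines with radius 10.3 puts U and N at E ± 10.3·n: U = (7.87, 6.65), N = (-7.87, -6.65). Equal radii place Z and R the same way about H: Z = H + 10.3·n = (41.6, -33.2), R = H − 10.3·n = (25.8, -46.5). Then |EZ| = |Z − E| = 53.2.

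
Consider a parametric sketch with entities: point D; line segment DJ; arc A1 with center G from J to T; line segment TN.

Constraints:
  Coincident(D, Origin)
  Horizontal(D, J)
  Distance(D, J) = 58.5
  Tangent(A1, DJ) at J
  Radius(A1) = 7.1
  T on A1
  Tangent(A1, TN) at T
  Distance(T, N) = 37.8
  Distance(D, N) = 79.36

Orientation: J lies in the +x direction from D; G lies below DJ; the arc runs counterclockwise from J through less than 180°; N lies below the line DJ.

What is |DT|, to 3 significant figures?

52.8

Checks: ∠(GJ, JD) = 90.00° ✓; |GT| = 7.100 ✓; ∠(GT, TN) = 90.00° ✓; |TN| = 37.80 ✓; |DN| = 79.36 ✓.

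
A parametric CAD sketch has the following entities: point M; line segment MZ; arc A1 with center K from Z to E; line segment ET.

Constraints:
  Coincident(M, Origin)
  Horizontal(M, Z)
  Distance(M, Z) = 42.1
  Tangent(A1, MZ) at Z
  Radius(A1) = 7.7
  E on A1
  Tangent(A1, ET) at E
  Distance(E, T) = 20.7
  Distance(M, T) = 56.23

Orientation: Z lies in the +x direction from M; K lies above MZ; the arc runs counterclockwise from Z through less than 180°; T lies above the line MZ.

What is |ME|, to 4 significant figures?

50.46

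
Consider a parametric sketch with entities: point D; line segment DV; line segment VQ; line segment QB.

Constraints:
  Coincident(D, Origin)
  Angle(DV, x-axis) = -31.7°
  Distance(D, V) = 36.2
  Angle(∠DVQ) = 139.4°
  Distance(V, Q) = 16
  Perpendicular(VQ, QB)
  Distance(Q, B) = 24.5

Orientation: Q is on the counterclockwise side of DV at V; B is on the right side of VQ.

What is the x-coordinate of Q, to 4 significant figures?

46.61

D is at the origin; DV runs at -31.7° with length 36.2, so V = 36.2·(cos -31.7°, sin -31.7°) = (30.80, -19.02). ∠DVQ = 139.4°, so VQ runs at -31.7° + (180° − 139.4°) = 8.900° from the x-axis; with |VQ| = 16.0, Q = V + 16.0·(cos 8.900°, sin 8.900°) = (46.61, -16.55). So Q.x = 46.61.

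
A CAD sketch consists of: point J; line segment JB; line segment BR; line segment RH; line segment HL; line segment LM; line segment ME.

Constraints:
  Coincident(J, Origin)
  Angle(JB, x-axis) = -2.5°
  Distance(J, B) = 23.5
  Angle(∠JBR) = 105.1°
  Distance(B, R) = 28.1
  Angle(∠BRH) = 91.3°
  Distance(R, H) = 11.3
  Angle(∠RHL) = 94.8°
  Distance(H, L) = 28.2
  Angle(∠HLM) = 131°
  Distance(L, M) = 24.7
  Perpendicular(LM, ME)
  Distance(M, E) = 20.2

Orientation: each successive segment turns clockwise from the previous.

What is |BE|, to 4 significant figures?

17.78

J is at the origin; JB runs at -2.5° with length 23.5, so B = (23.48, -1.025). ∠JBR = 105.1° gives BR at -77.40° from the x-axis; with |BR| = 28.1, R = (29.61, -28.45). ∠BRH = 91.3° gives RH at -166.1° from the x-axis; with |RH| = 11.3, H = (18.64, -31.16). ∠RHL = 94.8° gives HL at 108.7° from the x-axis; with |HL| = 28.2, L = (9.597, -4.452). ∠HLM = 131.0° gives LM at 59.70° from the x-axis; with |LM| = 24.7, M = (22.06, 16.87). LM is perpendicular to ME, so ME runs at -30.30°; with |ME| = 20.2, E = (39.50, 6.683). Then |BE| = |E − B| = 17.78.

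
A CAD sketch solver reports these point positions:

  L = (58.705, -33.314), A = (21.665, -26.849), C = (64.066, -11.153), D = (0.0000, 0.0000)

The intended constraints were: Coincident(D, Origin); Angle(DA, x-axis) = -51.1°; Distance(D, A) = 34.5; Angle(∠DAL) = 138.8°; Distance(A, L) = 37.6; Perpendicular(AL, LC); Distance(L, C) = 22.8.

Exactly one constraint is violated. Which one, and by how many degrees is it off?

Perpendicular(AL, LC) — off by 3.70°.

D = (0.00, 0.00) ✓; DA at -51.10° ✓; |DA| = 34.50 ✓; ∠DAL = 138.8° ✓; |AL| = 37.60 ✓; ∠(AL, LC) = 86.30° ✗; |LC| = 22.80 ✓.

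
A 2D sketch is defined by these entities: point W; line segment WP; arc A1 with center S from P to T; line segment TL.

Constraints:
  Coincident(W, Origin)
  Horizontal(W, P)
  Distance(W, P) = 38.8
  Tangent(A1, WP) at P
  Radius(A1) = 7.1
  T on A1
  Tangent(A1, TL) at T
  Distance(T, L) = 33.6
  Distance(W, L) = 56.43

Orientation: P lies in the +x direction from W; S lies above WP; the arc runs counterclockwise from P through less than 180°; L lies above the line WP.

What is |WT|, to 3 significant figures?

46.5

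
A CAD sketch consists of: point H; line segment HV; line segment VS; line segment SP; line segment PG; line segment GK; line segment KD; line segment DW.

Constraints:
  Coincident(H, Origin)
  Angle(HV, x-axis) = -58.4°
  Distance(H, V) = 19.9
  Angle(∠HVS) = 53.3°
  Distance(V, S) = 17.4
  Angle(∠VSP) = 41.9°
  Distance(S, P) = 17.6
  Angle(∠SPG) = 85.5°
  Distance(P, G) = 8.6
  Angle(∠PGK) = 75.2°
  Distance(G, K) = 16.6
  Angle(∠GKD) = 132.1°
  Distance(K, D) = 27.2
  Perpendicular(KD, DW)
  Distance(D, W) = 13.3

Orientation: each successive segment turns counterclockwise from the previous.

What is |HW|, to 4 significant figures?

22.31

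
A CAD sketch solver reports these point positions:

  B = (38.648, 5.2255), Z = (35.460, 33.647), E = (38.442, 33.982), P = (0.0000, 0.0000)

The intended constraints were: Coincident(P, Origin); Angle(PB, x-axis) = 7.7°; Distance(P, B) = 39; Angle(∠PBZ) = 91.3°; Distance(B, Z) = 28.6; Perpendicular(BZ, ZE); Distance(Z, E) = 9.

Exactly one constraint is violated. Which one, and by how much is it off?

Distance(Z, E) = 9 — off by 6.00.

P = (0.00, 0.00) ✓; PB at 7.700° ✓; |PB| = 39.00 ✓; ∠PBZ = 91.30° ✓; |BZ| = 28.60 ✓; ∠(BZ, ZE) = 89.99° ✓; |ZE| = 3.001 ✗.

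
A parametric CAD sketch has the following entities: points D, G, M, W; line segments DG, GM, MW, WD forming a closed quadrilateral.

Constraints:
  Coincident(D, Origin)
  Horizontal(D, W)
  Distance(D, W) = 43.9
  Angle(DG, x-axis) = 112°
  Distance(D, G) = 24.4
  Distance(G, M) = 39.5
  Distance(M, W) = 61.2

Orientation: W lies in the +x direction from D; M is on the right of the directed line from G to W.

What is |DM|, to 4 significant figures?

22.28

D is at the origin; D and W share the same y with |DW| = 43.9 and W in +x, so W = (43.9, 0). DG runs at 112.0° with |DG| = 24.4, so G = (-9.140, 22.62). M is determined by |GM| = 39.5 and |MW| = 61.2 together: it lies at the intersection of circle(G, 39.5) and circle(W, 61.2). With |GW| = 57.66, the foot of the radical line on GW is 9.884 from G and the perpendicular offset is √(39.5² − 9.884²) = 38.24. Taking the right-of-GW solution: M = (-15.05, -16.43).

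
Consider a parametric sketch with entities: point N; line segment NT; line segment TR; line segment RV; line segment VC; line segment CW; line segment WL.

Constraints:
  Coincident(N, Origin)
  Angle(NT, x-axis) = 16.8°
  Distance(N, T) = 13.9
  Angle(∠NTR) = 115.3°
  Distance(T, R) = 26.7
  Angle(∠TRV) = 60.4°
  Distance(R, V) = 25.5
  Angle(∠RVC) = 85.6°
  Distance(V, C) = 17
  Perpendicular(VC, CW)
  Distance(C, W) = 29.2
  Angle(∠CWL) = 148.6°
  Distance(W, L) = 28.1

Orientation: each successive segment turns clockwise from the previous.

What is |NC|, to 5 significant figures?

5.9519

∠TRV = 60.4° gives RV at -167.50° from the x-axis; with |RV| = 25.5, V = (6.3116, -21.312). ∠RVC = 85.6° gives VC at 98.100° from the x-axis; with |VC| = 17.0, C = (3.9163, -4.4820). Then |NC| = |C − N| = 5.9519.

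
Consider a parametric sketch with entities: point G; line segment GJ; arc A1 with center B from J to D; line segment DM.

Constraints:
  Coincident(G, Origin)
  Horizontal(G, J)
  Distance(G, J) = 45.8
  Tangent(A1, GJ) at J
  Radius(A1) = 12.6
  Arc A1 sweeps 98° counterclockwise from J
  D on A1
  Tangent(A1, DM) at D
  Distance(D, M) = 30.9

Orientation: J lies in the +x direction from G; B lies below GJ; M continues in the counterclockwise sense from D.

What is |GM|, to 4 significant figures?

58.62

G is at the origin; G and J share the same y with |GJ| = 45.8 and J on the +x side, so J = (45.80, 0.000). A1 meets GJ tangentially, so BJ is at right angles to GJ, so B = J + (0, -12.6) = (45.80, -12.60). On A1, J sits at bearing 90° from B; a 98° counterclockwise sweep puts D at bearing 188°, so D = B + 12.6·(cos 188°, sin 188°) = (33.32, -14.35). A1 meets DM tangentially, so BD is at right angles to DM, so DM runs along (−sin 188°, cos 188°); with |DM| = 30.9, M = (37.62, -44.95). Then |GM| = |M − G| = 58.62.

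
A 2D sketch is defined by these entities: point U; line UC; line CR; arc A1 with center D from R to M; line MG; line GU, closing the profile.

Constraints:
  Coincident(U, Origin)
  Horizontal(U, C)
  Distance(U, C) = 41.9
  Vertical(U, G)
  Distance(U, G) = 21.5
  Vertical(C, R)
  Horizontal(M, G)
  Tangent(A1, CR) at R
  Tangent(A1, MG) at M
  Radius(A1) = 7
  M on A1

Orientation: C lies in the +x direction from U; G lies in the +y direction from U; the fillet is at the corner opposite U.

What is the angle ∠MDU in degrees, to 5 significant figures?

112.56°

The virtual corner opposite U is at (41.900, 21.500). Tangency of A1 to CR means the radius DR is perpendicular to CR and since A1 is tangent to MG there, DM ⟂ MG, with radius 7.0, so the center D sits 7.0 in from both sides at D = (34.900, 14.500). That places the tangent points at R = (41.900, 14.500) on CR and M = (34.900, 21.500) on MG. Then cos ∠MDU = DM·DU / (|DM||DU|), giving 112.56°.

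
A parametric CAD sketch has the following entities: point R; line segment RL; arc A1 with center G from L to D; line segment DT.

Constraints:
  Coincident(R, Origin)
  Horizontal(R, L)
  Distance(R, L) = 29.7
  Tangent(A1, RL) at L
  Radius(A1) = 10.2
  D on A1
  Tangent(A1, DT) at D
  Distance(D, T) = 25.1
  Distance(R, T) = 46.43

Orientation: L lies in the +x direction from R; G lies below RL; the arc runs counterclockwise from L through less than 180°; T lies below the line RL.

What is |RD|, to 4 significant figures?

24.05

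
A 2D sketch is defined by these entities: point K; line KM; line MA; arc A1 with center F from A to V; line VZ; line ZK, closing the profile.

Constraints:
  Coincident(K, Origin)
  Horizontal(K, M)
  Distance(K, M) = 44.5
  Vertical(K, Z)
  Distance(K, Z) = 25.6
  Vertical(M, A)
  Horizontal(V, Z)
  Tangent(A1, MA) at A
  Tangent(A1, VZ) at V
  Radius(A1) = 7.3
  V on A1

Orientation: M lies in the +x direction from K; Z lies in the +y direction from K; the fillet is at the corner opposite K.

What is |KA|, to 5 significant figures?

48.116

The virtual corner opposite K is at (44.500, 25.600). A1 meets MA tangentially, so FA is at right angles to MA and tangency of A1 to VZ means the radius FV is perpendicular to VZ, with radius 7.3, so the center F sits 7.3 in from both sides at F = (37.200, 18.300). That places the tangent points at A = (44.500, 18.300) on MA and V = (37.200, 25.600) on VZ. Then |KA| = |A − K| = 48.116.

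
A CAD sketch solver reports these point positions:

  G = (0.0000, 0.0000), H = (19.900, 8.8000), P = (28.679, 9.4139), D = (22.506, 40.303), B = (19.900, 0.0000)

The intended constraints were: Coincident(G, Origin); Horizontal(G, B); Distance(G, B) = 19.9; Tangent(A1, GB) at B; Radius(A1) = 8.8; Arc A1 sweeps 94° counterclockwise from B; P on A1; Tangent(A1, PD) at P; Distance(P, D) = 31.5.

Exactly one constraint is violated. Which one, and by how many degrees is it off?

Tangent(A1, PD) at P — off by 7.30°.

G = (0.00, 0.00) ✓; G.y = 0.00, B.y = 0.00 ✓; |GB| = 19.90 ✓; ∠(HB, BG) = 90.00° ✓; |HB| = 8.800 ✓; bearing(H→P) − bearing(H→B) = 94.00° ✓; |HP| = 8.800 ✓; ∠(HP, PD) = 82.70° ✗; |PD| = 31.50 ✓.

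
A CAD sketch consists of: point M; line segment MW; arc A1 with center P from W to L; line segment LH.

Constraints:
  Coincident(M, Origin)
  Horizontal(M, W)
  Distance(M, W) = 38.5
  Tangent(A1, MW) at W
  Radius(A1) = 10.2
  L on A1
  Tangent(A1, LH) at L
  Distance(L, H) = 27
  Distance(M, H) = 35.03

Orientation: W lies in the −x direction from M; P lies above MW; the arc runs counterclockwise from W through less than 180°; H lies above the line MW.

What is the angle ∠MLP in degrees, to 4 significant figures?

165.9°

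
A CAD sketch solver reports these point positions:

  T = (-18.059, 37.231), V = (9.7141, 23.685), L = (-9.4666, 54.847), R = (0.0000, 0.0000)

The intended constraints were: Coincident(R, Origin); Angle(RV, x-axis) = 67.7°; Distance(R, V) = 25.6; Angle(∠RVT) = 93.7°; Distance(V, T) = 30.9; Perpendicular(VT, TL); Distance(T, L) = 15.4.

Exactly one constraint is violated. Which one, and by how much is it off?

Distance(T, L) = 15.4 — off by 4.20.

R = (0.00, 0.00) ✓; RV at 67.70° ✓; |RV| = 25.60 ✓; ∠RVT = 93.70° ✓; |VT| = 30.90 ✓; ∠(VT, TL) = 90.00° ✓; |TL| = 19.60 ✗.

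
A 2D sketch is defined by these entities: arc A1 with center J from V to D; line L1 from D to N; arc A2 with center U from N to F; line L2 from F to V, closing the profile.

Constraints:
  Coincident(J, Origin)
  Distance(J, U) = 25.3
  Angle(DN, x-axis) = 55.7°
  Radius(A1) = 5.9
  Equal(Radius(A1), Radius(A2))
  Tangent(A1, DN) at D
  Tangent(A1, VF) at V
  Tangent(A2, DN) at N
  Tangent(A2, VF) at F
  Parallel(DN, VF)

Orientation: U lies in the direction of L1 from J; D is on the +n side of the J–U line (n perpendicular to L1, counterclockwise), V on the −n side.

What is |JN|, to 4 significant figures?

25.98

The slot axis is L1's direction at 55.7°, so u = (cos 55.7°, sin 55.7°) = (0.5635, 0.8261) and n = (−sin 55.7°, cos 55.7°) = (-0.8261, 0.5635). J is at the origin and U lies 25.3 along u from J, so U = 25.3·u = (14.26, 20.90). Tangency of A1 to both parallel lines with radius 5.9 puts D and V at J ± 5.9·n: D = (-4.874, 3.325), V = (4.874, -3.325). Equal radii place N and F the same way about U: N = U + 5.9·n = (9.383, 24.23), F = U − 5.9·n = (19.13, 17.58). Then |JN| = |N − J| = 25.98.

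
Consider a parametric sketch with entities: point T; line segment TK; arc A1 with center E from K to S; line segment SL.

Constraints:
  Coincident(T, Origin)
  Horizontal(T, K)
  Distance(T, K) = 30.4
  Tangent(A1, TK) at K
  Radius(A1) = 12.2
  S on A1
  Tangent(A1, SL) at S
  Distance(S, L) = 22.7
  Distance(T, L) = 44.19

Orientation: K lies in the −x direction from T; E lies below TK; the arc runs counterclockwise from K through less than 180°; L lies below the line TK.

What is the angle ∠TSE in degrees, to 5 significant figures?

15.284°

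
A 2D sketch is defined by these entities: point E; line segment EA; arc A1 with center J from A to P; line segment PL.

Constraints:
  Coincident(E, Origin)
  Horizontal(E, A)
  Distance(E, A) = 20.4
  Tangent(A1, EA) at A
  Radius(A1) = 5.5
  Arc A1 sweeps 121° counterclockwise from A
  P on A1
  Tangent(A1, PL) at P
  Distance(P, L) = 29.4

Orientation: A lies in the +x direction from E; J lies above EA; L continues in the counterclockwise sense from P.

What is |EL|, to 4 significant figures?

34.98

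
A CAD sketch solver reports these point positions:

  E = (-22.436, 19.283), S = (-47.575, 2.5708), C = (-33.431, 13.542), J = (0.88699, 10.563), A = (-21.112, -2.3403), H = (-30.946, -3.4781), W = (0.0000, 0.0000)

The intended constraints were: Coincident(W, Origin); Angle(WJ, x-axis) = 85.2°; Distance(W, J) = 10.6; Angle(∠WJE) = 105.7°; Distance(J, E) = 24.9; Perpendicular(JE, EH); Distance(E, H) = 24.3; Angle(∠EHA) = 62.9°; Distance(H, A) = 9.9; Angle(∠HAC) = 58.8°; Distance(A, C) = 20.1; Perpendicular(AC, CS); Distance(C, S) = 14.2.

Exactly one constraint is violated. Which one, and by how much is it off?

Distance(C, S) = 14.2 — off by 3.70.

W = (0.00, 0.00) ✓; WJ at 85.20° ✓; |WJ| = 10.60 ✓; ∠WJE = 105.7° ✓; |JE| = 24.90 ✓; ∠(JE, EH) = 90.00° ✓; |EH| = 24.30 ✓; ∠EHA = 62.90° ✓; |HA| = 9.900 ✓; ∠HAC = 58.80° ✓; |AC| = 20.10 ✓; ∠(AC, CS) = 90.00° ✓; |CS| = 17.90 ✗.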